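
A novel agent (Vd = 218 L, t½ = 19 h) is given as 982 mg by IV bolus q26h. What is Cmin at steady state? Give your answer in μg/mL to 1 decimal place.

2.8 μg/mL

k = ln2/t½ = ln2/19 ≈ 0.036481 h⁻¹; fraction remaining f = e^(−kτ) = e^(−0.036481×26) ≈ 0.3873.
Accumulation ratio R = 1/(1 − f) ≈ 1/0.6127 ≈ 1.6321.
Each bolus raises the concentration by D/Vd = 982/218 ≈ 4.505 μg/mL.
Cmax,ss = C₀/(1 − f) ≈ 4.505/0.6127 ≈ 7.353 μg/mL.
Steady-state trough Cmin,ss = Cmax,ss·f ≈ 7.353 × 0.3873 ≈ 2.848 μg/mL.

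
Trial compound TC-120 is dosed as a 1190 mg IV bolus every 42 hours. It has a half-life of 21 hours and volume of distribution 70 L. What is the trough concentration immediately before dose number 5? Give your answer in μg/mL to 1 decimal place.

5.6 μg/mL

f = (1/2)^(τ/t½) = (1/2)^(42/21) ≈ 0.2500.
C₀ = D/Vd = 1190/70 ≈ 17.000 μg/mL.
Before the 5th dose, 4 doses have been given. Superposition: Cmin = C₀·(f + f² + … + f^4).
≈ 17.000 × (0.2500 + 0.0625 + 0.0156 + 0.0039) ≈ 17.000 × 0.3320 ≈ 5.644 μg/mL.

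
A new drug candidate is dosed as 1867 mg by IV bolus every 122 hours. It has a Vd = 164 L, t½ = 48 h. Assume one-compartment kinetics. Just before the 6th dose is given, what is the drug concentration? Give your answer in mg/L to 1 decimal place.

2.4 mg/L

f = (1/2)^(τ/t½) = (1/2)^(122/48) ≈ 0.1717.
C₀ = D/Vd = 1867/164 ≈ 11.384 mg/L.
Before the 6th dose, 5 doses have been given. Superposition: Cmin = C₀·(f + f² + … + f^5).
≈ 11.384 × (0.1717 + 0.0295 + 0.0051 + 0.0009 + 0.0001) ≈ 11.384 × 0.2073 ≈ 2.360 mg/L.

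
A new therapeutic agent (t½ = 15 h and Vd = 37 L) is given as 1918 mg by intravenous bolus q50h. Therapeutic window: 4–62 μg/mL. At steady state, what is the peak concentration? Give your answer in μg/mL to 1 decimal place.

Over one 50-h interval, 50/15 ≈ 3.3333 half-lives elapse, leaving f ≈ 0.0992 of each dose.
Accumulation ratio R = 1/(1 − f) ≈ 1/0.9008 ≈ 1.1101.
Single-dose peak C₀ = D/Vd = 1918/37 ≈ 51.838 μg/mL.
Cmax,ss = C₀/(1 − f) ≈ 51.838/0.9008 ≈ 57.547 μg/mL.
Peak 57.5 μg/mL vs MTC 62 μg/mL: below toxic threshold.

57.5 μg/mL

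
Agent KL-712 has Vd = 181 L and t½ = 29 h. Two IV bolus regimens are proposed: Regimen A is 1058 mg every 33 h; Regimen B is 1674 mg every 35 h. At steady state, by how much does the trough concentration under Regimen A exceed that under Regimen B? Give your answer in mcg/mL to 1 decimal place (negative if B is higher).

-2.2 mcg/mL

Regimen A: f = (1/2)^(33/29) ≈ 0.4544; Cmin,ss = (1058/181)·f/(1−f) ≈ 4.868 mcg/mL.
Regimen B: f = (1/2)^(35/29) ≈ 0.4332; Cmin,ss = (1674/181)·f/(1−f) ≈ 7.069 mcg/mL.
Difference ≈ 4.868 − 7.069 ≈ -2.201 mcg/mL.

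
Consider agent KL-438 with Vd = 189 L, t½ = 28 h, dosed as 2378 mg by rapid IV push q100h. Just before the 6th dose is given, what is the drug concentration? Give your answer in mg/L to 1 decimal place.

f = (1/2)^(τ/t½) = (1/2)^(100/28) ≈ 0.0841.
C₀ = D/Vd = 2378/189 ≈ 12.582 mg/L.
Before the 6th dose, 5 doses have been given. Superposition: Cmin = C₀·(f + f² + … + f^5).
≈ 12.582 × (0.0841 + 0.0071 + 0.0006 + 0.0001 + 0.0000) ≈ 12.582 × 0.0919 ≈ 1.156 mg/L.

1.2 mg/L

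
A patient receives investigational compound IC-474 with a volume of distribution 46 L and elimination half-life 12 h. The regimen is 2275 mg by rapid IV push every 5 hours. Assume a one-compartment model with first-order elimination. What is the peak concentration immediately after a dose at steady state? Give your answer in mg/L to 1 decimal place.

k = ln2/t½ = ln2/12 ≈ 0.057762 h⁻¹; fraction remaining f = e^(−kτ) = e^(−0.057762×5) ≈ 0.7492.
At steady state, accumulation factor R = 1/(1 − e^(−kτ)) ≈ 3.9872.
Each bolus raises the concentration by D/Vd = 2275/46 ≈ 49.457 mg/L.
Cmax,ss = C₀/(1 − f) ≈ 49.457/0.2508 ≈ 197.197 mg/L.

197.2 mg/L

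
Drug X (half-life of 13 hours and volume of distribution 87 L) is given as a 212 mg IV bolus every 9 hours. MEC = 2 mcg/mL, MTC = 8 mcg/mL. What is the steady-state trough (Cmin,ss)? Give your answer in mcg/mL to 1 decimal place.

k = ln2/t½ = ln2/13 ≈ 0.053319 h⁻¹; fraction remaining f = e^(−kτ) = e^(−0.053319×9) ≈ 0.6189.
Single-dose peak C₀ = D/Vd = 212/87 ≈ 2.437 mcg/mL.
Steady-state trough Cmin,ss = C₀·f/(1−f) ≈ 2.437 × 0.6189/0.3811 ≈ 3.958 mcg/mL.
Trough 4.0 mcg/mL vs MEC 2 mcg/mL: adequate.

4.0 mcg/mL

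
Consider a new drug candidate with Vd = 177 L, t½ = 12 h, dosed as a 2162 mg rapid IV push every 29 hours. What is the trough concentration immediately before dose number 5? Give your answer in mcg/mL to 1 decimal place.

f = (1/2)^(τ/t½) = (1/2)^(29/12) ≈ 0.1873.
C₀ = D/Vd = 2162/177 ≈ 12.215 mcg/mL.
Before the 5th dose, 4 doses have been given. Superposition: Cmin = C₀·(f + f² + … + f^4).
≈ 12.215 × (0.1873 + 0.0351 + 0.0066 + 0.0012) ≈ 12.215 × 0.2302 ≈ 2.812 mcg/mL.

2.8 mcg/mL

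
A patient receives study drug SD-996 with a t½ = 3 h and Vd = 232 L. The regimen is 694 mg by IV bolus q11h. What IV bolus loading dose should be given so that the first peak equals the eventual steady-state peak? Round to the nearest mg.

753 mg

f = (1/2)^(11/3) ≈ 0.078745; accumulation ratio R = 1/(1−f) ≈ 1.08548.
Loading dose to hit Cmax,ss on first dose: D_load = D_maint·R ≈ 694 × 1.08548 ≈ 753.32 mg.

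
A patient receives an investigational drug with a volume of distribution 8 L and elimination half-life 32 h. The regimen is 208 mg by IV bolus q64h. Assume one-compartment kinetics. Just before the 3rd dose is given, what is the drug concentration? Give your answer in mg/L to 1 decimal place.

f = (1/2)^(τ/t½) = (1/2)^(64/32) ≈ 0.2500.
C₀ = D/Vd = 208/8 ≈ 26.000 mg/L.
Before the 3rd dose, 2 doses have been given. Superposition: Cmin = C₀·(f + f²).
≈ 26.000 × (0.2500 + 0.0625) ≈ 26.000 × 0.3125 ≈ 8.125 mg/L.

8.1 mg/L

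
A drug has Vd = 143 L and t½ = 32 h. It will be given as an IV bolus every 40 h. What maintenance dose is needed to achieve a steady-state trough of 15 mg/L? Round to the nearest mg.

2957 mg

τ/t½ = 40/32 ≈ 1.25, so f = (1/2)^(40/32) ≈ 0.420448.
Cmin,ss = (D/Vd)·f/(1−f), so D = Cmin,ss·Vd·(1−f)/f.
D = 15 × 143 × (1−f)/f ≈ 15 × 143 × 1.37842 ≈ 2956.71 mg.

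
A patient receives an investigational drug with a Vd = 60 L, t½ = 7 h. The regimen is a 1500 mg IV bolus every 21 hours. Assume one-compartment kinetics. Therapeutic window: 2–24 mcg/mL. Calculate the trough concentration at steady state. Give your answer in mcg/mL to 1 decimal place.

τ = 21 h = 3 half-lives, so f = (1/2)^3 = 0.125.
Accumulation ratio R = 1/(1 − f) = 1/0.875 = 8/7.
Single-dose peak C₀ = D/Vd = 1500/60 = 25 mcg/mL.
Steady-state peak Cmax,ss = C₀·R = 25 × 8/7 ≈ 28.571 mcg/mL.
Steady-state trough Cmin,ss = Cmax,ss·f ≈ 28.571 × 0.125 ≈ 3.571 mcg/mL.
Trough 3.6 mcg/mL vs MEC 2 mcg/mL: adequate.

3.6 mcg/mL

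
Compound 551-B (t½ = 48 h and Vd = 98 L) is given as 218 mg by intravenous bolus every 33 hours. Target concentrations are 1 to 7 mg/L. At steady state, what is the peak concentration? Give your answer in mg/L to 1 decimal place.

5.9 mg/L

Over one 33-h interval, 33/48 ≈ 0.6875 half-lives elapse, leaving f ≈ 0.6209 of each dose.
At steady state, accumulation factor R = 1/(1 − e^(−kτ)) ≈ 2.6378.
Single-dose peak C₀ = D/Vd = 218/98 ≈ 2.224 mg/L.
Steady-state peak Cmax,ss = C₀·R ≈ 2.224 × 2.6378 ≈ 5.866 mg/L.
Peak 5.9 mg/L vs MTC 7 mg/L: below toxic threshold.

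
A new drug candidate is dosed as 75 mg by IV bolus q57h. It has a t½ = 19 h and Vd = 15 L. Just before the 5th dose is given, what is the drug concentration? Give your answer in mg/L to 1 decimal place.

f = (1/2)^(τ/t½) = (1/2)^(57/19) ≈ 0.1250.
C₀ = D/Vd = 75/15 ≈ 5.000 mg/L.
Before the 5th dose, 4 doses have been given. Superposition: Cmin = C₀·(f + f² + … + f^4).
≈ 5.000 × (0.1250 + 0.0156 + 0.0020 + 0.0002) ≈ 5.000 × 0.1428 ≈ 0.714 mg/L.

0.7 mg/L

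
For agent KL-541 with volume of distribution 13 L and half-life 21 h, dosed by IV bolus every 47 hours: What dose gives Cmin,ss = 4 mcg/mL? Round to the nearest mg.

τ/t½ = 47/21 ≈ 2.2381, so f = (1/2)^(47/21) ≈ 0.211966.
Cmin,ss = (D/Vd)·f/(1−f), so D = Cmin,ss·Vd·(1−f)/f.
D = 4 × 13 × (1−f)/f ≈ 4 × 13 × 3.71774 ≈ 193.32 mg.

193 mg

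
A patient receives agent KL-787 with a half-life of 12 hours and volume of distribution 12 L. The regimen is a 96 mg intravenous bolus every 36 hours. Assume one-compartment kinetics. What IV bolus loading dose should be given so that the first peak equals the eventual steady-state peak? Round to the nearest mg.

f = (1/2)^(36/12) ≈ 0.125000; accumulation ratio R = 1/(1−f) ≈ 1.14286.
Loading dose to hit Cmax,ss on first dose: D_load = D_maint·R ≈ 96 × 1.14286 ≈ 109.71 mg.

110 mg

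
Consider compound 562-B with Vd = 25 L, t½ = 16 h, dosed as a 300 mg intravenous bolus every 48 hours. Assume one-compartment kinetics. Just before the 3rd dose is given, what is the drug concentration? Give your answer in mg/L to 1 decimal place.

f = (1/2)^(τ/t½) = (1/2)^(48/16) ≈ 0.1250.
C₀ = D/Vd = 300/25 ≈ 12.000 mg/L.
Before the 3rd dose, 2 doses have been given. Superposition: Cmin = C₀·(f + f²).
≈ 12.000 × (0.1250 + 0.0156) ≈ 12.000 × 0.1406 ≈ 1.687 mg/L.

1.7 mg/L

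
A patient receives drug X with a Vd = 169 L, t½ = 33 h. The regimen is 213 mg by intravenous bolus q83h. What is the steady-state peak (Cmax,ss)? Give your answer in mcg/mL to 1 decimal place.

1.5 mcg/mL

τ/t½ = 83/33 ≈ 2.5152, so fraction remaining f = (1/2)^(83/33) ≈ 0.1749.
At steady state, accumulation factor R = 1/(1 − e^(−kτ)) ≈ 1.2120.
Single-dose peak C₀ = D/Vd = 213/169 ≈ 1.260 mcg/mL.
Steady-state peak Cmax,ss = C₀·R ≈ 1.260 × 1.2120 ≈ 1.527 mcg/mL.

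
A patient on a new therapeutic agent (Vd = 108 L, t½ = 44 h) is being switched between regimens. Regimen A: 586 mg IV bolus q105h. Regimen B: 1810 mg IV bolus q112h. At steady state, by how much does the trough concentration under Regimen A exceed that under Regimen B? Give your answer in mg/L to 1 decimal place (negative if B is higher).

-2.2 mg/L

Regimen A: f = (1/2)^(105/44) ≈ 0.1913; Cmin,ss = (586/108)·f/(1−f) ≈ 1.284 mg/L.
Regimen B: f = (1/2)^(112/44) ≈ 0.1713; Cmin,ss = (1810/108)·f/(1−f) ≈ 3.464 mg/L.
Difference ≈ 1.284 − 3.464 ≈ -2.180 mg/L.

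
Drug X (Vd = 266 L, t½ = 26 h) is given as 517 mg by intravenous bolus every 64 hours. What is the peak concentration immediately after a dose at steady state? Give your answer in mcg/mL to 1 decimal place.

τ/t½ = 64/26 ≈ 2.4615, so fraction remaining f = (1/2)^(64/26) ≈ 0.1816.
At steady state, accumulation factor R = 1/(1 − e^(−kτ)) ≈ 1.2219.
Each bolus raises the concentration by D/Vd = 517/266 ≈ 1.944 mcg/mL.
Steady-state peak Cmax,ss = C₀·R ≈ 1.944 × 1.2219 ≈ 2.375 mcg/mL.

2.4 mcg/mL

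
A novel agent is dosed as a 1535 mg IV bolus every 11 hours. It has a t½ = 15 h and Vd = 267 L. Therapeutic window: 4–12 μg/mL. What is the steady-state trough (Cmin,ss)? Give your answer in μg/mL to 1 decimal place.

τ/t½ = 11/15 ≈ 0.73333, so fraction remaining f = (1/2)^(11/15) ≈ 0.6015.
Each bolus raises the concentration by D/Vd = 1535/267 ≈ 5.749 μg/mL.
Steady-state trough Cmin,ss = C₀·f/(1−f) ≈ 5.749 × 0.6015/0.3985 ≈ 8.678 μg/mL.
Trough 8.7 μg/mL vs MEC 4 μg/mL: adequate.

8.7 μg/mL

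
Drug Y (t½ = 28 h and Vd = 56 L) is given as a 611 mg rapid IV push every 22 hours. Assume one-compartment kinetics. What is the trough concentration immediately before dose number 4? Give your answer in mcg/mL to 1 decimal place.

12.1 mcg/mL

f = (1/2)^(τ/t½) = (1/2)^(22/28) ≈ 0.5801.
C₀ = D/Vd = 611/56 ≈ 10.911 mcg/mL.
Before the 4th dose, 3 doses have been given. Superposition: Cmin = C₀·(f + f² + … + f^3).
≈ 10.911 × (0.5801 + 0.3365 + 0.1952) ≈ 10.911 × 1.1118 ≈ 12.131 mcg/mL.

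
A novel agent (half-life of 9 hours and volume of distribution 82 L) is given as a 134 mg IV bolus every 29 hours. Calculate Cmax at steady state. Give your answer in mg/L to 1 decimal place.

1.8 mg/L

k = ln2/t½ = ln2/9 ≈ 0.077016 h⁻¹; fraction remaining f = e^(−kτ) = e^(−0.077016×29) ≈ 0.1072.
Accumulation ratio R = 1/(1 − f) ≈ 1/0.8928 ≈ 1.1201.
Each bolus raises the concentration by D/Vd = 134/82 ≈ 1.634 mg/L.
Steady-state peak Cmax,ss = C₀·R ≈ 1.634 × 1.1201 ≈ 1.830 mg/L.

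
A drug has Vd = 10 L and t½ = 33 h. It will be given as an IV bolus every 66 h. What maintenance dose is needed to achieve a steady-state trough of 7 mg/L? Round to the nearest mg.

210 mg

τ/t½ = 66/33 ≈ 2, so f = (1/2)^(66/33) ≈ 0.250000.
Cmin,ss = (D/Vd)·f/(1−f), so D = Cmin,ss·Vd·(1−f)/f.
D = 7 × 10 × (1−f)/f ≈ 7 × 10 × 3.00000 ≈ 210.00 mg.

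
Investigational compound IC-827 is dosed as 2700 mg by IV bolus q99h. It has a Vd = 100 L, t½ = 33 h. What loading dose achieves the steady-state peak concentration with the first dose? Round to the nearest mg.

f = (1/2)^(99/33) ≈ 0.125000; accumulation ratio R = 1/(1−f) ≈ 1.14286.
Loading dose to hit Cmax,ss on first dose: D_load = D_maint·R ≈ 2700 × 1.14286 ≈ 3085.72 mg.

3086 mg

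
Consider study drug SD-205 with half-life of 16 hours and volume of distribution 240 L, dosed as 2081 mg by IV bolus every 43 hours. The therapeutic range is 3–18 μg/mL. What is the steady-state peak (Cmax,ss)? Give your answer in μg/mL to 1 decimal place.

k = ln2/t½ = ln2/16 ≈ 0.043322 h⁻¹; fraction remaining f = e^(−kτ) = e^(−0.043322×43) ≈ 0.1552.
At steady state, accumulation factor R = 1/(1 − e^(−kτ)) ≈ 1.1837.
Single-dose peak C₀ = D/Vd = 2081/240 ≈ 8.671 μg/mL.
Cmax,ss = C₀/(1 − f) ≈ 8.671/0.8448 ≈ 10.264 μg/mL.
Peak 10.3 μg/mL vs MTC 18 μg/mL: below toxic threshold.

10.3 μg/mL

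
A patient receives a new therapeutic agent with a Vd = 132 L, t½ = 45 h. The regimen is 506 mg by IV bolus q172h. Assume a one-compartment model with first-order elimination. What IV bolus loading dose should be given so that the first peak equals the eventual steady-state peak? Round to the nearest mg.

f = (1/2)^(172/45) ≈ 0.070696; accumulation ratio R = 1/(1−f) ≈ 1.07607.
Loading dose to hit Cmax,ss on first dose: D_load = D_maint·R ≈ 506 × 1.07607 ≈ 544.49 mg.

544 mg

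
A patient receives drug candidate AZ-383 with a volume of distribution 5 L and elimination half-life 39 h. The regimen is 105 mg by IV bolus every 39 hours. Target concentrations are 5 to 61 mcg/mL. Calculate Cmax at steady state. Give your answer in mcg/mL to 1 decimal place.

42.0 mcg/mL

τ = 39 h = 1 half-life, so f = (1/2)^1 = 0.5.
Accumulation ratio R = 1/(1 − f) = 1/0.5 = 2/1.
Single-dose peak C₀ = D/Vd = 105/5 = 21 mcg/mL.
Steady-state peak Cmax,ss = C₀·R = 21 × 2/1 ≈ 42.000 mcg/mL.
Peak 42.0 mcg/mL vs MTC 61 mcg/mL: below toxic threshold.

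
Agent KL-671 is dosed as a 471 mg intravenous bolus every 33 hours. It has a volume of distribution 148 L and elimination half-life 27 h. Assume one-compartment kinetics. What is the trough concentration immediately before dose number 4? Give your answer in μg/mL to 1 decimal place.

2.2 μg/mL

f = (1/2)^(τ/t½) = (1/2)^(33/27) ≈ 0.4286.
C₀ = D/Vd = 471/148 ≈ 3.182 μg/mL.
Before the 4th dose, 3 doses have been given. Superposition: Cmin = C₀·(f + f² + … + f^3).
≈ 3.182 × (0.4286 + 0.1837 + 0.0787) ≈ 3.182 × 0.6910 ≈ 2.199 μg/mL.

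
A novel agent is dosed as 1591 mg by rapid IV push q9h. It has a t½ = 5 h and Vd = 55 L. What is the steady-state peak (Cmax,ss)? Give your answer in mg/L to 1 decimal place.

40.6 mg/L

Over one 9-h interval, 9/5 ≈ 1.8 half-lives elapse, leaving f ≈ 0.2872 of each dose.
Accumulation ratio R = 1/(1 − f) ≈ 1/0.7128 ≈ 1.4029.
Each bolus raises the concentration by D/Vd = 1591/55 ≈ 28.927 mg/L.
Steady-state peak Cmax,ss = C₀·R ≈ 28.927 × 1.4029 ≈ 40.582 mg/L.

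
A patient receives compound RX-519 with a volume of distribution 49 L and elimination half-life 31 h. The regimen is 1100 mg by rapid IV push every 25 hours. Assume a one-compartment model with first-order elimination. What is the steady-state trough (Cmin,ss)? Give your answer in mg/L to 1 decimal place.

Over one 25-h interval, 25/31 ≈ 0.80645 half-lives elapse, leaving f ≈ 0.5718 of each dose.
Accumulation ratio R = 1/(1 − f) ≈ 1/0.4282 ≈ 2.3354.
Each bolus raises the concentration by D/Vd = 1100/49 ≈ 22.449 mg/L.
Steady-state peak Cmax,ss = C₀·R ≈ 22.449 × 2.3354 ≈ 52.427 mg/L.
One interval later, Cmin,ss = Cmax,ss·e^(−kτ) ≈ 52.427 × 0.5718 ≈ 29.978 mg/L.

30.0 mg/L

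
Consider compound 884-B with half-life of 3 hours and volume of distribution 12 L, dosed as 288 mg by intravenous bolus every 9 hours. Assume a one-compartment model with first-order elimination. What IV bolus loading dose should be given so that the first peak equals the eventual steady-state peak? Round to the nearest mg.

329 mg

f = (1/2)^(9/3) ≈ 0.125000; accumulation ratio R = 1/(1−f) ≈ 1.14286.
Loading dose to hit Cmax,ss on first dose: D_load = D_maint·R ≈ 288 × 1.14286 ≈ 329.14 mg.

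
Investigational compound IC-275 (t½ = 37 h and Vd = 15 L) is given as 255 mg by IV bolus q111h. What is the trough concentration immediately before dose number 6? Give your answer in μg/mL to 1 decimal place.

2.4 μg/mL

f = (1/2)^(τ/t½) = (1/2)^(111/37) ≈ 0.1250.
C₀ = D/Vd = 255/15 ≈ 17.000 μg/mL.
Before the 6th dose, 5 doses have been given. Superposition: Cmin = C₀·(f + f² + … + f^5).
≈ 17.000 × (0.1250 + 0.0156 + 0.0020 + 0.0002 + 0.0000) ≈ 17.000 × 0.1428 ≈ 2.428 μg/mL.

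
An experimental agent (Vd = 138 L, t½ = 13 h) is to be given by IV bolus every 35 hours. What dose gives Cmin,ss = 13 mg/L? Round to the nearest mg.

9801 mg

τ/t½ = 35/13 ≈ 2.6923, so f = (1/2)^(35/13) ≈ 0.154716.
Cmin,ss = (D/Vd)·f/(1−f), so D = Cmin,ss·Vd·(1−f)/f.
D = 13 × 138 × (1−f)/f ≈ 13 × 138 × 5.46346 ≈ 9801.45 mg.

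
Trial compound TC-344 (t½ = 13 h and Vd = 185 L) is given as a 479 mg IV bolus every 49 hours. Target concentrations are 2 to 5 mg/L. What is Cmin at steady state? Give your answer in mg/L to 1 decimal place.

Over one 49-h interval, 49/13 ≈ 3.7692 half-lives elapse, leaving f ≈ 0.0733 of each dose.
Single-dose peak C₀ = D/Vd = 479/185 ≈ 2.589 mg/L.
Steady-state trough Cmin,ss = C₀·f/(1−f) ≈ 2.589 × 0.0733/0.9267 ≈ 0.205 mg/L.
Trough 0.2 mg/L vs MEC 2 mg/L: subtherapeutic.

0.2 mg/L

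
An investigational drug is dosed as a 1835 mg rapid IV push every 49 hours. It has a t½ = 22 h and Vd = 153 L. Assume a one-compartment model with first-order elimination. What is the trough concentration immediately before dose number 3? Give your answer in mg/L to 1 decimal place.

f = (1/2)^(τ/t½) = (1/2)^(49/22) ≈ 0.2136.
C₀ = D/Vd = 1835/153 ≈ 11.993 mg/L.
Before the 3rd dose, 2 doses have been given. Superposition: Cmin = C₀·(f + f²).
≈ 11.993 × (0.2136 + 0.0456) ≈ 11.993 × 0.2592 ≈ 3.109 mg/L.

3.1 mg/L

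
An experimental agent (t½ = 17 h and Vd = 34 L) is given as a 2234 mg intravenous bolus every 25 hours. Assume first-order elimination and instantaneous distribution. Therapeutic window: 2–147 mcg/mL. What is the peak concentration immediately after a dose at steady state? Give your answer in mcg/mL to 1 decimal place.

102.8 mcg/mL

Over one 25-h interval, 25/17 ≈ 1.4706 half-lives elapse, leaving f ≈ 0.3608 of each dose.
Accumulation ratio R = 1/(1 − f) ≈ 1/0.6392 ≈ 1.5645.
Single-dose peak C₀ = D/Vd = 2234/34 ≈ 65.706 mcg/mL.
Steady-state peak Cmax,ss = C₀·R ≈ 65.706 × 1.5645 ≈ 102.797 mcg/mL.
Peak 102.8 mcg/mL vs MTC 147 mcg/mL: below toxic threshold.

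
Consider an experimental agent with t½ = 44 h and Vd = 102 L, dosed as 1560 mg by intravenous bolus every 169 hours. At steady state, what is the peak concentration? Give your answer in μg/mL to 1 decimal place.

16.4 μg/mL

Over one 169-h interval, 169/44 ≈ 3.8409 half-lives elapse, leaving f ≈ 0.0698 of each dose.
At steady state, accumulation factor R = 1/(1 − e^(−kτ)) ≈ 1.0750.
Each bolus raises the concentration by D/Vd = 1560/102 ≈ 15.294 μg/mL.
Steady-state peak Cmax,ss = C₀·R ≈ 15.294 × 1.0750 ≈ 16.441 μg/mL.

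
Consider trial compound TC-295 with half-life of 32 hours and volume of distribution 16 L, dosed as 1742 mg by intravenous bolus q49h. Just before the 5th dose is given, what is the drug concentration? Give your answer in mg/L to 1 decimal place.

56.8 mg/L

f = (1/2)^(τ/t½) = (1/2)^(49/32) ≈ 0.3460.
C₀ = D/Vd = 1742/16 ≈ 108.875 mg/L.
Before the 5th dose, 4 doses have been given. Superposition: Cmin = C₀·(f + f² + … + f^4).
≈ 108.875 × (0.3460 + 0.1197 + 0.0414 + 0.0143) ≈ 108.875 × 0.5214 ≈ 56.767 mg/L.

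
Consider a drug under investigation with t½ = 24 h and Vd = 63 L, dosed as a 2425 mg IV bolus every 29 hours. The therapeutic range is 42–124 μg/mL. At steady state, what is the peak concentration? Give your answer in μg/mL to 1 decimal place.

τ/t½ = 29/24 ≈ 1.2083, so fraction remaining f = (1/2)^(29/24) ≈ 0.4328.
At steady state, accumulation factor R = 1/(1 − e^(−kτ)) ≈ 1.7630.
Single-dose peak C₀ = D/Vd = 2425/63 ≈ 38.492 μg/mL.
Steady-state peak Cmax,ss = C₀·R ≈ 38.492 × 1.7630 ≈ 67.861 μg/mL.
Peak 67.9 μg/mL vs MTC 124 μg/mL: below toxic threshold.

67.9 μg/mL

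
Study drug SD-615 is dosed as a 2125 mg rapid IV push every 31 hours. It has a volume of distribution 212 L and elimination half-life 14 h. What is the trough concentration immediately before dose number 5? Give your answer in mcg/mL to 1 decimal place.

f = (1/2)^(τ/t½) = (1/2)^(31/14) ≈ 0.2155.
C₀ = D/Vd = 2125/212 ≈ 10.024 mcg/mL.
Before the 5th dose, 4 doses have been given. Superposition: Cmin = C₀·(f + f² + … + f^4).
≈ 10.024 × (0.2155 + 0.0464 + 0.0100 + 0.0022) ≈ 10.024 × 0.2741 ≈ 2.748 mcg/mL.

2.7 mcg/mL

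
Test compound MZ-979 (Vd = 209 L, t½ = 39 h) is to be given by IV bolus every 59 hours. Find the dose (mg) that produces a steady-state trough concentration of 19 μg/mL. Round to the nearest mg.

τ/t½ = 59/39 ≈ 1.5128, so f = (1/2)^(59/39) ≈ 0.350425.
Cmin,ss = (D/Vd)·f/(1−f), so D = Cmin,ss·Vd·(1−f)/f.
D = 19 × 209 × (1−f)/f ≈ 19 × 209 × 1.85368 ≈ 7360.96 mg.

7361 mg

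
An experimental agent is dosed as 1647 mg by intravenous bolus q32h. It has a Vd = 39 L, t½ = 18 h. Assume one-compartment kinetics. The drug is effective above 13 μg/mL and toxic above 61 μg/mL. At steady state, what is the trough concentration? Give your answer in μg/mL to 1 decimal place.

17.4 μg/mL

Over one 32-h interval, 32/18 ≈ 1.7778 half-lives elapse, leaving f ≈ 0.2916 of each dose.
At steady state, accumulation factor R = 1/(1 − e^(−kτ)) ≈ 1.4116.
Each bolus raises the concentration by D/Vd = 1647/39 ≈ 42.231 μg/mL.
Cmax,ss = C₀/(1 − f) ≈ 42.231/0.7084 ≈ 59.615 μg/mL.
One interval later, Cmin,ss = Cmax,ss·e^(−kτ) ≈ 59.615 × 0.2916 ≈ 17.384 μg/mL.
Trough 17.4 μg/mL vs MEC 13 μg/mL: adequate.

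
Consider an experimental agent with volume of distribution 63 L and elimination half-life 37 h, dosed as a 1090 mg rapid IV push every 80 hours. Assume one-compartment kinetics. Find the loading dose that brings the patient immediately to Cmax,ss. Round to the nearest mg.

f = (1/2)^(80/37) ≈ 0.223421; accumulation ratio R = 1/(1−f) ≈ 1.28770.
Loading dose to hit Cmax,ss on first dose: D_load = D_maint·R ≈ 1090 × 1.28770 ≈ 1403.59 mg.

1404 mg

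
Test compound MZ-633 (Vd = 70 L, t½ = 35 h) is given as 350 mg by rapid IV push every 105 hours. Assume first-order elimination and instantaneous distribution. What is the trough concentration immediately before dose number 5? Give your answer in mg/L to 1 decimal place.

0.7 mg/L

f = (1/2)^(τ/t½) = (1/2)^(105/35) ≈ 0.1250.
C₀ = D/Vd = 350/70 ≈ 5.000 mg/L.
Before the 5th dose, 4 doses have been given. Superposition: Cmin = C₀·(f + f² + … + f^4).
≈ 5.000 × (0.1250 + 0.0156 + 0.0020 + 0.0002) ≈ 5.000 × 0.1428 ≈ 0.714 mg/L.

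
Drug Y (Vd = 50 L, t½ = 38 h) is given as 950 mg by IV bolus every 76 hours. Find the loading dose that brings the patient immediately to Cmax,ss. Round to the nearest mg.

1267 mg

f = (1/2)^(76/38) ≈ 0.250000; accumulation ratio R = 1/(1−f) ≈ 1.33333.
Loading dose to hit Cmax,ss on first dose: D_load = D_maint·R ≈ 950 × 1.33333 ≈ 1266.66 mg.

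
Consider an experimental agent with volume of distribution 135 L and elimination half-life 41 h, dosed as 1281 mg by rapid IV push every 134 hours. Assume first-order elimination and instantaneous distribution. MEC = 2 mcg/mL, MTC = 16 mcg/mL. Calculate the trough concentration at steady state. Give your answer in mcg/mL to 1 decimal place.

1.1 mcg/mL

τ/t½ = 134/41 ≈ 3.2683, so fraction remaining f = (1/2)^(134/41) ≈ 0.1038.
At steady state, accumulation factor R = 1/(1 − e^(−kτ)) ≈ 1.1158.
Each bolus raises the concentration by D/Vd = 1281/135 ≈ 9.489 mcg/mL.
Cmax,ss = C₀/(1 − f) ≈ 9.489/0.8962 ≈ 10.588 mcg/mL.
One interval later, Cmin,ss = Cmax,ss·e^(−kτ) ≈ 10.588 × 0.1038 ≈ 1.099 mcg/mL.
Trough 1.1 mcg/mL vs MEC 2 mcg/mL: subtherapeutic.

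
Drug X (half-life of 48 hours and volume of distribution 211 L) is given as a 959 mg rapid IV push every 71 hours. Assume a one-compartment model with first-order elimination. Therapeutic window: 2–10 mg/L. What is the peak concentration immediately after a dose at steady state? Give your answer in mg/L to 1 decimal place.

k = ln2/t½ = ln2/48 ≈ 0.014441 h⁻¹; fraction remaining f = e^(−kτ) = e^(−0.014441×71) ≈ 0.3587.
At steady state, accumulation factor R = 1/(1 − e^(−kτ)) ≈ 1.5593.
Single-dose peak C₀ = D/Vd = 959/211 ≈ 4.545 mg/L.
Cmax,ss = C₀/(1 − f) ≈ 4.545/0.6413 ≈ 7.087 mg/L.
Peak 7.1 mg/L vs MTC 10 mg/L: below toxic threshold.

7.1 mg/L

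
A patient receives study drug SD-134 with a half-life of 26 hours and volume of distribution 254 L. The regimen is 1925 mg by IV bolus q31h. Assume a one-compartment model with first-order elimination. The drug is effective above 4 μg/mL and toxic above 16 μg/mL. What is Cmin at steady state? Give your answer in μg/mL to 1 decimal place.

5.9 μg/mL

Over one 31-h interval, 31/26 ≈ 1.1923 half-lives elapse, leaving f ≈ 0.4376 of each dose.
At steady state, accumulation factor R = 1/(1 − e^(−kτ)) ≈ 1.7781.
Each bolus raises the concentration by D/Vd = 1925/254 ≈ 7.579 μg/mL.
Steady-state peak Cmax,ss = C₀·R ≈ 7.579 × 1.7781 ≈ 13.476 μg/mL.
Steady-state trough Cmin,ss = Cmax,ss·f ≈ 13.476 × 0.4376 ≈ 5.897 μg/mL.
Trough 5.9 μg/mL vs MEC 4 μg/mL: adequate.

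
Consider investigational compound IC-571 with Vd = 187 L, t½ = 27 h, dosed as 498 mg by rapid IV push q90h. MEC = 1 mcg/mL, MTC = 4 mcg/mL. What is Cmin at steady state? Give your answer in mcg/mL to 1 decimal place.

0.3 mcg/mL

τ/t½ = 90/27 ≈ 3.3333, so fraction remaining f = (1/2)^(90/27) ≈ 0.0992.
At steady state, accumulation factor R = 1/(1 − e^(−kτ)) ≈ 1.1101.
Single-dose peak C₀ = D/Vd = 498/187 ≈ 2.663 mcg/mL.
Cmax,ss = C₀/(1 − f) ≈ 2.663/0.9008 ≈ 2.956 mcg/mL.
One interval later, Cmin,ss = Cmax,ss·e^(−kτ) ≈ 2.956 × 0.0992 ≈ 0.293 mcg/mL.
Trough 0.3 mcg/mL vs MEC 1 mcg/mL: subtherapeutic.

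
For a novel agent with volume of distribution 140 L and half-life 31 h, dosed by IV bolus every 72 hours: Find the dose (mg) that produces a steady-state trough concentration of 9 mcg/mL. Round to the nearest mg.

5043 mg

τ/t½ = 72/31 ≈ 2.3226, so f = (1/2)^(72/31) ≈ 0.199910.
Cmin,ss = (D/Vd)·f/(1−f), so D = Cmin,ss·Vd·(1−f)/f.
D = 9 × 140 × (1−f)/f ≈ 9 × 140 × 4.00225 ≈ 5042.84 mg.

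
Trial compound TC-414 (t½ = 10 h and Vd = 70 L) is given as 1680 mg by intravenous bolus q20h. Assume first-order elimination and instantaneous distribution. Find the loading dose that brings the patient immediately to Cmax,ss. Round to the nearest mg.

2240 mg

f = (1/2)^(20/10) ≈ 0.250000; accumulation ratio R = 1/(1−f) ≈ 1.33333.
Loading dose to hit Cmax,ss on first dose: D_load = D_maint·R ≈ 1680 × 1.33333 ≈ 2239.99 mg.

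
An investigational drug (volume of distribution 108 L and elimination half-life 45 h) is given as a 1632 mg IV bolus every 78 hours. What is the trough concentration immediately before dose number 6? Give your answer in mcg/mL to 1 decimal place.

f = (1/2)^(τ/t½) = (1/2)^(78/45) ≈ 0.3008.
C₀ = D/Vd = 1632/108 ≈ 15.111 mcg/mL.
Before the 6th dose, 5 doses have been given. Superposition: Cmin = C₀·(f + f² + … + f^5).
≈ 15.111 × (0.3008 + 0.0905 + 0.0272 + 0.0082 + 0.0025) ≈ 15.111 × 0.4292 ≈ 6.486 mcg/mL.

6.5 mcg/mL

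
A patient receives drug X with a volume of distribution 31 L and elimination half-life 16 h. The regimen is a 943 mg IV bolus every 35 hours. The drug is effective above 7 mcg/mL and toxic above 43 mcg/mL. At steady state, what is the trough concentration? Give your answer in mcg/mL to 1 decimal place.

8.6 mcg/mL

Over one 35-h interval, 35/16 ≈ 2.1875 half-lives elapse, leaving f ≈ 0.2195 of each dose.
Single-dose peak C₀ = D/Vd = 943/31 ≈ 30.419 mcg/mL.
Steady-state trough Cmin,ss = C₀·f/(1−f) ≈ 30.419 × 0.2195/0.7805 ≈ 8.555 mcg/mL.
Trough 8.6 mcg/mL vs MEC 7 mcg/mL: adequate.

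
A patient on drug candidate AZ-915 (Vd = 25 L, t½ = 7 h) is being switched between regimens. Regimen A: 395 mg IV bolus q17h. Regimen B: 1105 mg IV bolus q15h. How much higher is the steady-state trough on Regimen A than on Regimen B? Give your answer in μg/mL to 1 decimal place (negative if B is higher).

Regimen A: f = (1/2)^(17/7) ≈ 0.1857; Cmin,ss = (395/25)·f/(1−f) ≈ 3.603 μg/mL.
Regimen B: f = (1/2)^(15/7) ≈ 0.2264; Cmin,ss = (1105/25)·f/(1−f) ≈ 12.935 μg/mL.
Difference ≈ 3.603 − 12.935 ≈ -9.332 μg/mL.

-9.3 μg/mL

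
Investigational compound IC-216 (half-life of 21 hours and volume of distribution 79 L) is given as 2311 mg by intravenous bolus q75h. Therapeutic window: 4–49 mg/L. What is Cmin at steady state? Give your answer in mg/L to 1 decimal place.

Over one 75-h interval, 75/21 ≈ 3.5714 half-lives elapse, leaving f ≈ 0.0841 of each dose.
Each bolus raises the concentration by D/Vd = 2311/79 ≈ 29.253 mg/L.
Steady-state trough Cmin,ss = C₀·f/(1−f) ≈ 29.253 × 0.0841/0.9159 ≈ 2.686 mg/L.
Trough 2.7 mg/L vs MEC 4 mg/L: subtherapeutic.

2.7 mg/L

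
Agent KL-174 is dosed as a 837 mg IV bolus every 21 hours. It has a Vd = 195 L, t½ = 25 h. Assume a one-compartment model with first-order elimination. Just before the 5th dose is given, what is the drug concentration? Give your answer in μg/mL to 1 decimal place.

f = (1/2)^(τ/t½) = (1/2)^(21/25) ≈ 0.5586.
C₀ = D/Vd = 837/195 ≈ 4.292 μg/mL.
Before the 5th dose, 4 doses have been given. Superposition: Cmin = C₀·(f + f² + … + f^4).
≈ 4.292 × (0.5586 + 0.3120 + 0.1743 + 0.0974) ≈ 4.292 × 1.1423 ≈ 4.903 μg/mL.

4.9 μg/mL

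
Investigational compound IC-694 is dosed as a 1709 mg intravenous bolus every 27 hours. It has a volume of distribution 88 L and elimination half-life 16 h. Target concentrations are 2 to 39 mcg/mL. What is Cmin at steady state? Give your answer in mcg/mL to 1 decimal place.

8.7 mcg/mL

k = ln2/t½ = ln2/16 ≈ 0.043322 h⁻¹; fraction remaining f = e^(−kτ) = e^(−0.043322×27) ≈ 0.3105.
Accumulation ratio R = 1/(1 − f) ≈ 1/0.6895 ≈ 1.4503.
Single-dose peak C₀ = D/Vd = 1709/88 ≈ 19.420 mcg/mL.
Cmax,ss = C₀/(1 − f) ≈ 19.420/0.6895 ≈ 28.165 mcg/mL.
One interval later, Cmin,ss = Cmax,ss·e^(−kτ) ≈ 28.165 × 0.3105 ≈ 8.745 mcg/mL.
Trough 8.7 mcg/mL vs MEC 2 mcg/mL: adequate.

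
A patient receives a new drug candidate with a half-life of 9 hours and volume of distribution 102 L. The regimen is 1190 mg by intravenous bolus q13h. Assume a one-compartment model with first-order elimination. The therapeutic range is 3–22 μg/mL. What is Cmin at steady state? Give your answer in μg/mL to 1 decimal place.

k = ln2/t½ = ln2/9 ≈ 0.077016 h⁻¹; fraction remaining f = e^(−kτ) = e^(−0.077016×13) ≈ 0.3674.
Accumulation ratio R = 1/(1 − f) ≈ 1/0.6326 ≈ 1.5808.
Each bolus raises the concentration by D/Vd = 1190/102 ≈ 11.667 μg/mL.
Cmax,ss = C₀/(1 − f) ≈ 11.667/0.6326 ≈ 18.443 μg/mL.
Steady-state trough Cmin,ss = Cmax,ss·f ≈ 18.443 × 0.3674 ≈ 6.776 μg/mL.
Trough 6.8 μg/mL vs MEC 3 μg/mL: adequate.

6.8 μg/mL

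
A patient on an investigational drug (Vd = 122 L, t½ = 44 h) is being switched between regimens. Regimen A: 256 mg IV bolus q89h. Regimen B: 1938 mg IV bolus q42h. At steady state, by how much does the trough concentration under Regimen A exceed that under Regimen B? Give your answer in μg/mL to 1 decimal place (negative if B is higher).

Regimen A: f = (1/2)^(89/44) ≈ 0.2461; Cmin,ss = (256/122)·f/(1−f) ≈ 0.685 μg/mL.
Regimen B: f = (1/2)^(42/44) ≈ 0.5160; Cmin,ss = (1938/122)·f/(1−f) ≈ 16.936 μg/mL.
Difference ≈ 0.685 − 16.936 ≈ -16.251 μg/mL.

-16.3 μg/mL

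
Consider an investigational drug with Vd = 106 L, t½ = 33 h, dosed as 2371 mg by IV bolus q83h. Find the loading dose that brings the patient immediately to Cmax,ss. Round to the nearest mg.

2874 mg

f = (1/2)^(83/33) ≈ 0.174930; accumulation ratio R = 1/(1−f) ≈ 1.21202.
Loading dose to hit Cmax,ss on first dose: D_load = D_maint·R ≈ 2371 × 1.21202 ≈ 2873.70 mg.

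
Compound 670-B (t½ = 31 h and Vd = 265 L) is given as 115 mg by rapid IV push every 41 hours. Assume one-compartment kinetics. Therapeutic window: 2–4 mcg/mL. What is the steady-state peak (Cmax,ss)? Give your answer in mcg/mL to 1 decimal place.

k = ln2/t½ = ln2/31 ≈ 0.022360 h⁻¹; fraction remaining f = e^(−kτ) = e^(−0.022360×41) ≈ 0.3998.
Accumulation ratio R = 1/(1 − f) ≈ 1/0.6002 ≈ 1.6661.
Each bolus raises the concentration by D/Vd = 115/265 ≈ 0.434 mcg/mL.
Steady-state peak Cmax,ss = C₀·R ≈ 0.434 × 1.6661 ≈ 0.723 mcg/mL.
Peak 0.7 mcg/mL vs MTC 4 mcg/mL: below toxic threshold.

0.7 mcg/mL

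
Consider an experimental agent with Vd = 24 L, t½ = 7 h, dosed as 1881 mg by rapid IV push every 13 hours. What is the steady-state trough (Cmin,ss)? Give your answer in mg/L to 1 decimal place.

29.9 mg/L

τ/t½ = 13/7 ≈ 1.8571, so fraction remaining f = (1/2)^(13/7) ≈ 0.2760.
Each bolus raises the concentration by D/Vd = 1881/24 ≈ 78.375 mg/L.
Steady-state trough Cmin,ss = C₀·f/(1−f) ≈ 78.375 × 0.2760/0.7240 ≈ 29.878 mg/L.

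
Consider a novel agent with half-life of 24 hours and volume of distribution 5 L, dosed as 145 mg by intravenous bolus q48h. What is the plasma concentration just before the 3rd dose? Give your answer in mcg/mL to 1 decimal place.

9.1 mcg/mL

f = (1/2)^(τ/t½) = (1/2)^(48/24) ≈ 0.2500.
C₀ = D/Vd = 145/5 ≈ 29.000 mcg/mL.
Before the 3rd dose, 2 doses have been given. Superposition: Cmin = C₀·(f + f²).
≈ 29.000 × (0.2500 + 0.0625) ≈ 29.000 × 0.3125 ≈ 9.062 mcg/mL.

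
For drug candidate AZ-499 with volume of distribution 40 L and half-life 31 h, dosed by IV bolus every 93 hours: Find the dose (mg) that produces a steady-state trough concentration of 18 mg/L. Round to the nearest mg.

5040 mg

τ/t½ = 93/31 ≈ 3, so f = (1/2)^(93/31) ≈ 0.125000.
Cmin,ss = (D/Vd)·f/(1−f), so D = Cmin,ss·Vd·(1−f)/f.
D = 18 × 40 × (1−f)/f ≈ 18 × 40 × 7.00000 ≈ 5040.00 mg.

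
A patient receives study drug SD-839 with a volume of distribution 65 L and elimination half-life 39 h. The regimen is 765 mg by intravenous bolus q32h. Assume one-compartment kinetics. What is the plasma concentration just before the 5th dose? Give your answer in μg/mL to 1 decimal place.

f = (1/2)^(τ/t½) = (1/2)^(32/39) ≈ 0.5662.
C₀ = D/Vd = 765/65 ≈ 11.769 μg/mL.
Before the 5th dose, 4 doses have been given. Superposition: Cmin = C₀·(f + f² + … + f^4).
≈ 11.769 × (0.5662 + 0.3206 + 0.1815 + 0.1028) ≈ 11.769 × 1.1711 ≈ 13.783 μg/mL.

13.8 μg/mL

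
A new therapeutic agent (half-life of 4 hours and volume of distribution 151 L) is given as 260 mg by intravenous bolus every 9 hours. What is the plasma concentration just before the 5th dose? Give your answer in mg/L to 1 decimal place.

0.5 mg/L

f = (1/2)^(τ/t½) = (1/2)^(9/4) ≈ 0.2102.
C₀ = D/Vd = 260/151 ≈ 1.722 mg/L.
Before the 5th dose, 4 doses have been given. Superposition: Cmin = C₀·(f + f² + … + f^4).
≈ 1.722 × (0.2102 + 0.0442 + 0.0093 + 0.0020) ≈ 1.722 × 0.2657 ≈ 0.458 mg/L.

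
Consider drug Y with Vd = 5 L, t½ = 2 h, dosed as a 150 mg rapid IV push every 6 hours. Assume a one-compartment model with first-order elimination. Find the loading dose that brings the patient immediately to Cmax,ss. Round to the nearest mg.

f = (1/2)^(6/2) ≈ 0.125000; accumulation ratio R = 1/(1−f) ≈ 1.14286.
Loading dose to hit Cmax,ss on first dose: D_load = D_maint·R ≈ 150 × 1.14286 ≈ 171.43 mg.

171 mg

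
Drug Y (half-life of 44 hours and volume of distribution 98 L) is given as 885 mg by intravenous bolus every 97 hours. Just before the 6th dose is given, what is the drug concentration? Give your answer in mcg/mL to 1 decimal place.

f = (1/2)^(τ/t½) = (1/2)^(97/44) ≈ 0.2170.
C₀ = D/Vd = 885/98 ≈ 9.031 mcg/mL.
Before the 6th dose, 5 doses have been given. Superposition: Cmin = C₀·(f + f² + … + f^5).
≈ 9.031 × (0.2170 + 0.0471 + 0.0102 + 0.0022 + 0.0005) ≈ 9.031 × 0.2770 ≈ 2.502 mcg/mL.

2.5 mcg/mL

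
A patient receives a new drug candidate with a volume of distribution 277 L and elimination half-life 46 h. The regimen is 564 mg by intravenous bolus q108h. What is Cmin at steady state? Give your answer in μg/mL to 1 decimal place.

0.5 μg/mL

Over one 108-h interval, 108/46 ≈ 2.3478 half-lives elapse, leaving f ≈ 0.1964 of each dose.
At steady state, accumulation factor R = 1/(1 − e^(−kτ)) ≈ 1.2444.
Each bolus raises the concentration by D/Vd = 564/277 ≈ 2.036 μg/mL.
Steady-state peak Cmax,ss = C₀·R ≈ 2.036 × 1.2444 ≈ 2.534 μg/mL.
One interval later, Cmin,ss = Cmax,ss·e^(−kτ) ≈ 2.534 × 0.1964 ≈ 0.498 μg/mL.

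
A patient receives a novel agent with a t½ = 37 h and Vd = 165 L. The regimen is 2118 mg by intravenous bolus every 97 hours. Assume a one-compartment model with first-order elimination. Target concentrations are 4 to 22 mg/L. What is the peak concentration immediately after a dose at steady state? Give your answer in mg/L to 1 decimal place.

15.3 mg/L

τ/t½ = 97/37 ≈ 2.6216, so fraction remaining f = (1/2)^(97/37) ≈ 0.1625.
At steady state, accumulation factor R = 1/(1 − e^(−kτ)) ≈ 1.1940.
Each bolus raises the concentration by D/Vd = 2118/165 ≈ 12.836 mg/L.
Steady-state peak Cmax,ss = C₀·R ≈ 12.836 × 1.1940 ≈ 15.326 mg/L.
Peak 15.3 mg/L vs MTC 22 mg/L: below toxic threshold.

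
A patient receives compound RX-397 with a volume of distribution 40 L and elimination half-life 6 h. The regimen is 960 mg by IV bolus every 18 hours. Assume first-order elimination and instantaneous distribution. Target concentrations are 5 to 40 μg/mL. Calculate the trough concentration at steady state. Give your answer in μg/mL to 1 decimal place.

3.4 μg/mL

τ = 18 h = 3 half-lives, so f = (1/2)^3 = 0.125.
At steady state, R = 1/(1 − 0.125) = 8/7.
Single-dose peak C₀ = D/Vd = 960/40 = 24 μg/mL.
Steady-state peak Cmax,ss = C₀·R = 24 × 8/7 ≈ 27.429 μg/mL.
Steady-state trough Cmin,ss = Cmax,ss·f ≈ 27.429 × 0.125 ≈ 3.429 μg/mL.
Trough 3.4 μg/mL vs MEC 5 μg/mL: subtherapeutic.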